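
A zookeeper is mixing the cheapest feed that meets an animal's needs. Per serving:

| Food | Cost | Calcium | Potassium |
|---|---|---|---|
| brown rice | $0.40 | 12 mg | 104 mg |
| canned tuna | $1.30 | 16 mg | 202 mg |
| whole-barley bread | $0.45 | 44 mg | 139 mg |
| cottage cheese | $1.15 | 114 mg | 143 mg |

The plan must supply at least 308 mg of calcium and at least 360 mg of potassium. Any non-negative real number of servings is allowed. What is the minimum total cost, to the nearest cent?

$3.11

An LP optimum is at a vertex; with two nutrient constraints at most two foods are used. Check each candidate.
brown rice only: max(308/12, 360/104) = 25.67 servings → $10.27.
canned tuna only: max(308/16, 360/202) = 19.25 servings → $25.02.
whole-barley bread only: max(308/44, 360/139) = 7 servings → $3.15.
cottage cheese only: max(308/114, 360/143) = 2.702 servings → $3.11.
brown rice + canned tuna: the both-tight solution has a negative serving — not a feasible corner.
brown rice + whole-barley bread: intersection lies outside the first quadrant.
brown rice + cottage cheese: intersection lies outside the first quadrant.
canned tuna + whole-barley bread: intersection lies outside the first quadrant.
canned tuna + cottage cheese: intersection lies outside the first quadrant.
whole-barley bread + cottage cheese: intersection lies outside the first quadrant.
So the least-cost plan costs $3.11.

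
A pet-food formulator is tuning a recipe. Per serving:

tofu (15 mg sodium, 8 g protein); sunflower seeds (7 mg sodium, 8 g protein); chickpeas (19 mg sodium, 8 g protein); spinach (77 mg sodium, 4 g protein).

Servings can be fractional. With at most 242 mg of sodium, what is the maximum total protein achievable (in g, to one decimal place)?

Protein per mg sodium: sunflower seeds 1.143, tofu 0.5333, chickpeas 0.4211, spinach 0.05195.
With no serving limits, spend the whole sodium allowance on sunflower seeds: 242 mg / 7 mg × 8 g = 276.6 g.

276.6 g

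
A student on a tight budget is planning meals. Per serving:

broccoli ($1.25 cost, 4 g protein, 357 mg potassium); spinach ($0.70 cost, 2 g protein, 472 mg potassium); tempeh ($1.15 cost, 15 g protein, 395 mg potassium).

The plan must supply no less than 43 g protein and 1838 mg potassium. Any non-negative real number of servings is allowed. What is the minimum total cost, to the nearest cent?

$4.22

Minimising a linear cost over {protein ≥ 43, potassium ≥ 1838, servings ≥ 0} — the optimum is at a vertex, using one or two foods.
broccoli only: max(43/4, 1838/357) = 10.75 servings → $13.44.
spinach only: max(43/2, 1838/472) = 21.5 servings → $15.05.
tempeh only: max(43/15, 1838/395) = 4.653 servings → $5.35.
broccoli + spinach: the both-tight solution has a negative serving — not a feasible corner.
broccoli + tempeh with both tight: 2.804 servings and 2.119 servings → $5.94.
spinach + tempeh with both tight: 1.683 servings and 2.642 servings → $4.22.
The minimum over all feasible corners is $4.22.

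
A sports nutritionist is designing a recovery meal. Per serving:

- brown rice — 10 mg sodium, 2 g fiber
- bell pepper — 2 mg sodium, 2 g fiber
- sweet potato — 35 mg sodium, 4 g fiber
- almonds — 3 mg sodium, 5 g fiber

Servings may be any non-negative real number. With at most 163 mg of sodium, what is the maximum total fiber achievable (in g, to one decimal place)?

Fiber per mg sodium: almonds 1.667, bell pepper 1, brown rice 0.2, sweet potato 0.1143.
With no serving limits, spend the whole sodium allowance on almonds: 163 mg / 3 mg × 5 g = 271.7 g.

271.7 g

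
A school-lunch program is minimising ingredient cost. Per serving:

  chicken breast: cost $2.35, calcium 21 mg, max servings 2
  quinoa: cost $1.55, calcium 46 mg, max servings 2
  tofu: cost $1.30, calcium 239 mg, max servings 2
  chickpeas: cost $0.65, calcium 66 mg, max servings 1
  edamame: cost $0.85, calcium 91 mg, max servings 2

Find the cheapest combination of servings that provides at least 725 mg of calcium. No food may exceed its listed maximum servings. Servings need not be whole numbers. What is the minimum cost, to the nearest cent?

Cost per mg of calcium: tofu $0.0054, edamame $0.0093, chickpeas $0.0098, quinoa $0.0337, chicken breast $0.1119.
Take 2 servings of tofu: +478.0 mg calcium for $2.60 (total $2.60, still need 247.0 mg).
Take 2 servings of edamame: +182.0 mg calcium for $1.70 (total $4.30, still need 65.0 mg).
Take 0.9848 servings of chickpeas: +65.0 mg calcium for $0.64 (total $4.94, still need 0.0 mg).
Filling from the cheapest source first is optimal under one linear minimum: $4.94.

$4.94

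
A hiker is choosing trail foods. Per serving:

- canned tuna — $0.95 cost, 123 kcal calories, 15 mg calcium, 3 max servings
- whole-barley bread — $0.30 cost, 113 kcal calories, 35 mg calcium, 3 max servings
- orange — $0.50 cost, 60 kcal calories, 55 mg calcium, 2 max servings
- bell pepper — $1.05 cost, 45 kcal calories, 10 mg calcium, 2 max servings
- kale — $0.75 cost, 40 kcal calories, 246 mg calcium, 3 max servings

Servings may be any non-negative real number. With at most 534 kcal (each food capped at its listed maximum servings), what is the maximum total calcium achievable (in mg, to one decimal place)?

939.1 mg

Calcium per kcal: kale 6.15, orange 0.9167, whole-barley bread 0.3097, bell pepper 0.2222, canned tuna 0.122.
Take 3 servings of kale: uses 120 kcal, +738.0 mg calcium (running total 738.0 mg).
Take 2 servings of orange: uses 120 kcal, +110.0 mg calcium (running total 848.0 mg).
Take 2.602 servings of whole-barley bread: uses 294 kcal, +91.1 mg calcium (running total 939.1 mg).
Greedy by best ratio exhausts the calories allowance optimally: 939.1 mg.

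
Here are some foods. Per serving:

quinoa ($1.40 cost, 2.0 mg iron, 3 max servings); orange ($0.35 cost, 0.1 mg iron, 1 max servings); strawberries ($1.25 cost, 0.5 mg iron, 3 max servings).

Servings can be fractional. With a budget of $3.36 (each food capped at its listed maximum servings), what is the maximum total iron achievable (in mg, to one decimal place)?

4.8 mg

Iron per dollar: quinoa 1.429, strawberries 0.4, orange 0.2857.
Take 2.4 servings of quinoa: spends $3.36, +4.8 mg iron (running total 4.8 mg).
Filling greedily by iron-per-dollar is optimal for one linear limit, giving 4.8 mg.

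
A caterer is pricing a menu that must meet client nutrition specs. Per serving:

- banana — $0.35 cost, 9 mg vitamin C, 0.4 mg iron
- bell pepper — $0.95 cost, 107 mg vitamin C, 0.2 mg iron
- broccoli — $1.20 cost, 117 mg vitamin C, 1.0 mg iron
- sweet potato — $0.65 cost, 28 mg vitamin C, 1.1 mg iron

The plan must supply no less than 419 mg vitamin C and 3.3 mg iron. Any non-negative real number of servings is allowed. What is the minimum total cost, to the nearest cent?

The cheapest plan sits at a corner of the feasible region — with two constraints it uses at most two foods.
banana only: max(419/9, 3.3/0.4) = 46.56 servings → $16.29.
bell pepper only: max(419/107, 3.3/0.2) = 16.5 servings → $15.68.
broccoli only: max(419/117, 3.3/1.0) = 3.581 servings → $4.30.
sweet potato only: max(419/28, 3.3/1.1) = 14.96 servings → $9.73.
banana + bell pepper with both tight: 6.568 servings and 3.363 servings → $5.49.
banana + broccoli with both targets exact would need a negative amount; discard.
banana + sweet potato: intersection lies outside the first quadrant.
bell pepper + broccoli with both tight: 0.3935 servings and 3.221 servings → $4.24.
bell pepper + sweet potato with both tight: 3.287 servings and 2.402 servings → $4.68.
broccoli + sweet potato with both targets exact would need a negative amount; discard.
Cheapest feasible corner: $4.24.

$4.24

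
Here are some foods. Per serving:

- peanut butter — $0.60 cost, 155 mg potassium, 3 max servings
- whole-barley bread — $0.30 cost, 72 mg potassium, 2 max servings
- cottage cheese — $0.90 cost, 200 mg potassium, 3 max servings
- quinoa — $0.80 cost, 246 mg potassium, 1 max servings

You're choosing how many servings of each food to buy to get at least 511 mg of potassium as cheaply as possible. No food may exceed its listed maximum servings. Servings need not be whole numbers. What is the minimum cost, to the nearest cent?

$1.83

Cost per mg of potassium: quinoa $0.0033, peanut butter $0.0039, whole-barley bread $0.0042, cottage cheese $0.0045.
Take 1 serving of quinoa: +246.0 mg potassium for $0.80 (total $0.80, still need 265.0 mg).
Take 1.71 servings of peanut butter: +265.0 mg potassium for $1.03 (total $1.83, still need 0.0 mg).
Filling from the cheapest source first is optimal under one linear minimum: $1.83.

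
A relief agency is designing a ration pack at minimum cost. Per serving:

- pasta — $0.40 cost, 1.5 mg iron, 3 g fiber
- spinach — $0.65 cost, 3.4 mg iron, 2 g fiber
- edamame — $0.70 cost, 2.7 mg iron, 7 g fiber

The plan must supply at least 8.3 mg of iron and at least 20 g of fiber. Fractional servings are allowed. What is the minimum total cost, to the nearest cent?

$2.10

With two linear requirements the optimum uses one or two foods; enumerate the corners.
pasta only: max(8.3/1.5, 20/3) = 6.667 servings → $2.67.
spinach only: max(8.3/3.4, 20/2) = 10 servings → $6.50.
edamame only: max(8.3/2.7, 20/7) = 3.074 servings → $2.15.
pasta + spinach: the both-tight solution has a negative serving — not a feasible corner.
pasta + edamame with both tight: 1.708 servings and 2.125 servings → $2.17.
spinach + edamame with both tight: 0.2228 servings and 2.793 servings → $2.10.
Cheapest feasible corner: $2.10.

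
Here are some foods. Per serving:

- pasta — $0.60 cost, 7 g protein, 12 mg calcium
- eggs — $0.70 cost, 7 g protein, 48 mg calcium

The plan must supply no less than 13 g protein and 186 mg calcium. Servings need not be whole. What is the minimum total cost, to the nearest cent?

For a min-cost LP with two ≥-constraints, a basic feasible solution has at most two positive variables.
pasta only: max(13/7, 186/12) = 15.5 servings → $9.30.
eggs only: max(13/7, 186/48) = 3.875 servings → $2.71.
pasta + eggs: intersection lies outside the first quadrant.
Cheapest feasible corner: $2.71.

$2.71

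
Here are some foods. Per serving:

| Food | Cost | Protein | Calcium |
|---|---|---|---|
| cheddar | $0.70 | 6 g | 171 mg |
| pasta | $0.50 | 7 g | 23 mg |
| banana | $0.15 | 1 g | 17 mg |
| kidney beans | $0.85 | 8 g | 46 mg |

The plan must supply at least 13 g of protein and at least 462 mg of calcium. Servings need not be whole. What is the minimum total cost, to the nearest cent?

With two linear requirements the optimum uses one or two foods; enumerate the corners.
cheddar only: max(13/6, 462/171) = 2.702 servings → $1.89.
pasta only: max(13/7, 462/23) = 20.09 servings → $10.04.
banana only: max(13/1, 462/17) = 27.18 servings → $4.08.
kidney beans only: max(13/8, 462/46) = 10.04 servings → $8.54.
cheddar + pasta: intersection lies outside the first quadrant.
cheddar + banana: intersection lies outside the first quadrant.
cheddar + kidney beans: intersection lies outside the first quadrant.
pasta + banana: the both-tight solution has a negative serving — not a feasible corner.
pasta + kidney beans: intersection lies outside the first quadrant.
banana + kidney beans: the both-tight solution has a negative serving — not a feasible corner.
Cheapest feasible corner: $1.89.

$1.89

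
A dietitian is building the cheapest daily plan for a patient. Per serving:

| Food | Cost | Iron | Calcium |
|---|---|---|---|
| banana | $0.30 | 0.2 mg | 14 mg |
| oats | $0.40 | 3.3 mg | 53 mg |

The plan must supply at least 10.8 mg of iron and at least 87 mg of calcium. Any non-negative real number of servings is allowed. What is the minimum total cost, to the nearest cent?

Compare the cost at each extreme point of the feasible region.
banana only: max(10.8/0.2, 87/14) = 54 servings → $16.20.
oats only: max(10.8/3.3, 87/53) = 3.273 servings → $1.31.
banana + oats: the both-tight solution has a negative serving — not a feasible corner.
So the least-cost plan costs $1.31.

$1.31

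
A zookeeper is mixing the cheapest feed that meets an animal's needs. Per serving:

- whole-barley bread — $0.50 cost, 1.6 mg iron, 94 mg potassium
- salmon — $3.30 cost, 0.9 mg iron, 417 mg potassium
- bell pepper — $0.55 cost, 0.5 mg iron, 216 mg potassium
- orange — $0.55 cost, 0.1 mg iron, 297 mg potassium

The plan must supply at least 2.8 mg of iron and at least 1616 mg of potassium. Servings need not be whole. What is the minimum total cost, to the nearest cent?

$3.46

Two binding constraints pin down two serving amounts, so the optimal mix uses at most two foods. The candidates are each food alone (scaled to the tighter of iron/potassium) and each pair with both constraints tight.
whole-barley bread only: max(2.8/1.6, 1616/94) = 17.19 servings → $8.60.
salmon only: max(2.8/0.9, 1616/417) = 3.875 servings → $12.79.
bell pepper only: max(2.8/0.5, 1616/216) = 7.481 servings → $4.11.
orange only: max(2.8/0.1, 1616/297) = 28 servings → $15.40.
whole-barley bread + salmon: the both-tight solution has a negative serving — not a feasible corner.
whole-barley bread + bell pepper: intersection lies outside the first quadrant.
whole-barley bread + orange with both tight: 1.438 servings and 4.986 servings → $3.46.
salmon + bell pepper with both targets exact would need a negative amount; discard.
salmon + orange with both tight: 2.97 servings and 1.271 servings → $10.50.
bell pepper + orange with both tight: 5.28 servings and 1.601 servings → $3.78.
The minimum over all feasible corners is $3.46.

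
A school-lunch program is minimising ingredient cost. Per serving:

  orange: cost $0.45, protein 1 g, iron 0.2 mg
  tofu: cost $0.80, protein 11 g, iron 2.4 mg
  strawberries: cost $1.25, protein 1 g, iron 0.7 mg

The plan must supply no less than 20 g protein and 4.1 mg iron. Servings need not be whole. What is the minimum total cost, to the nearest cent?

An LP optimum is at a vertex; with two nutrient constraints at most two foods are used. Check each candidate.
orange only: max(20/1, 4.1/0.2) = 20.5 servings → $9.22.
tofu only: max(20/11, 4.1/2.4) = 1.818 servings → $1.45.
strawberries only: max(20/1, 4.1/0.7) = 20 servings → $25.00.
orange + tofu with both tight: 14.5 servings and 0.5 servings → $6.92.
orange + strawberries with both tight: 19.8 servings and 0.2 servings → $9.16.
tofu + strawberries with both targets exact would need a negative amount; discard.
So the least-cost plan costs $1.45.

$1.45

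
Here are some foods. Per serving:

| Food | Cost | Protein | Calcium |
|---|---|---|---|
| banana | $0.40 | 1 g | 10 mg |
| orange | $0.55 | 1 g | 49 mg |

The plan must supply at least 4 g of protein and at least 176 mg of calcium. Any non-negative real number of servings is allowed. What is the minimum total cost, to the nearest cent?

Minimising a linear cost over {protein ≥ 4, calcium ≥ 176, servings ≥ 0} — the optimum is at a vertex, using one or two foods.
banana only: max(4/1, 176/10) = 17.6 servings → $7.04.
orange only: max(4/1, 176/49) = 4 servings → $2.20.
banana + orange with both tight: 0.5128 servings and 3.487 servings → $2.12.
So the least-cost plan costs $2.12.

$2.12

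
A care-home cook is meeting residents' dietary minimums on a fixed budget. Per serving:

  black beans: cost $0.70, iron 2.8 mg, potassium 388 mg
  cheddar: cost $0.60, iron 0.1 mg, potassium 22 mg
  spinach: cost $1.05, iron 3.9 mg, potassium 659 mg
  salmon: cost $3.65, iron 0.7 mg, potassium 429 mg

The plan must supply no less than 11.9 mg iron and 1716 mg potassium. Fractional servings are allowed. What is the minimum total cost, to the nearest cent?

$3.02

This is a tiny linear program; its minimum lies at a vertex of the feasible set. List the vertices and price them.
black beans only: max(11.9/2.8, 1716/388) = 4.423 servings → $3.10.
cheddar only: max(11.9/0.1, 1716/22) = 119 servings → $71.40.
spinach only: max(11.9/3.9, 1716/659) = 3.051 servings → $3.20.
salmon only: max(11.9/0.7, 1716/429) = 17 servings → $62.05.
black beans + cheddar with both tight: 3.956 servings and 8.228 servings → $7.71.
black beans + spinach with both tight: 3.463 servings and 0.5651 servings → $3.02.
black beans + salmon with both tight: 4.2 servings and 0.2018 servings → $3.68.
cheddar + spinach: intersection lies outside the first quadrant.
cheddar + salmon: the both-tight solution has a negative serving — not a feasible corner.
spinach + salmon: intersection lies outside the first quadrant.
Cheapest feasible corner: $3.02.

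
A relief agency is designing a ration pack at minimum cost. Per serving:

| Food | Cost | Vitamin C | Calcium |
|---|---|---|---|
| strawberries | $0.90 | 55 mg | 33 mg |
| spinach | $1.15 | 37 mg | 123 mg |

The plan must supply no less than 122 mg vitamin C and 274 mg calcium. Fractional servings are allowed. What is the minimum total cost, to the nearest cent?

A basic optimal solution has at most two foods positive. Try each food alone and each pair with both targets met exactly.
strawberries only: max(122/55, 274/33) = 8.303 servings → $7.47.
spinach only: max(122/37, 274/123) = 3.297 servings → $3.79.
strawberries + spinach with both tight: 0.8781 servings and 1.992 servings → $3.08.
Cheapest feasible corner: $3.08.

$3.08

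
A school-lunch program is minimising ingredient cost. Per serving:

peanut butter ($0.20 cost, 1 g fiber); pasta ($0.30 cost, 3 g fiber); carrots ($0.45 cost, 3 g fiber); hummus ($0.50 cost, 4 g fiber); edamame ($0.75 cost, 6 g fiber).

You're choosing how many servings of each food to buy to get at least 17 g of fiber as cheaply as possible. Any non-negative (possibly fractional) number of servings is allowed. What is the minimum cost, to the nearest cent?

Cost per g of fiber: pasta $0.1000, hummus $0.1250, edamame $0.1250, carrots $0.1500, peanut butter $0.2000.
With no serving limits, use only pasta: 17 g / 3 g = 5.667 servings × $0.30 = $1.70.

$1.70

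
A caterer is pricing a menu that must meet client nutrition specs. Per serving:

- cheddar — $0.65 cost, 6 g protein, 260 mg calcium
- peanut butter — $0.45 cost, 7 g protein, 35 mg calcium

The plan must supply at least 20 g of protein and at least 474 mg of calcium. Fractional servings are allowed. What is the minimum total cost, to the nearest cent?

$1.72

An LP optimum is at a vertex; with two nutrient constraints at most two foods are used. Check each candidate.
cheddar only: max(20/6, 474/260) = 3.333 servings → $2.17.
peanut butter only: max(20/7, 474/35) = 13.54 servings → $6.09.
cheddar + peanut butter with both tight: 1.626 servings and 1.463 servings → $1.72.
The minimum over all feasible corners is $1.72.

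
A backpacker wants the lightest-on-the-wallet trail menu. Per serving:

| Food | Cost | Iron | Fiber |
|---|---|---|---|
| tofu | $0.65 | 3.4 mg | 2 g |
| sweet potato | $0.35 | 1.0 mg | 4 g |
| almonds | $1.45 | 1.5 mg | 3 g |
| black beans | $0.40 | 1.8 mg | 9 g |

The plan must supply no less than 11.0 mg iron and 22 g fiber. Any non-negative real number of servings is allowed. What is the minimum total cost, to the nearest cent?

$2.21

tofu only: max(11.0/3.4, 22/2) = 11 servings → $7.15.
sweet potato only: max(11.0/1.0, 22/4) = 11 servings → $3.85.
almonds only: max(11.0/1.5, 22/3) = 7.333 servings → $10.63.
black beans only: max(11.0/1.8, 22/9) = 6.111 servings → $2.44.
tofu + sweet potato with both tight: 1.897 servings and 4.552 servings → $2.83.
tofu + almonds with both tight: 0 servings and 7.333 servings → $10.63.
tofu + black beans with both tight: 2.2 servings and 1.956 servings → $2.21.
sweet potato + almonds with both tight: 0 servings and 7.333 servings → $10.63.
sweet potato + black beans: intersection lies outside the first quadrant.
almonds + black beans with both tight: 7.333 servings and 0 servings → $10.63.
The minimum over all feasible corners is $2.21.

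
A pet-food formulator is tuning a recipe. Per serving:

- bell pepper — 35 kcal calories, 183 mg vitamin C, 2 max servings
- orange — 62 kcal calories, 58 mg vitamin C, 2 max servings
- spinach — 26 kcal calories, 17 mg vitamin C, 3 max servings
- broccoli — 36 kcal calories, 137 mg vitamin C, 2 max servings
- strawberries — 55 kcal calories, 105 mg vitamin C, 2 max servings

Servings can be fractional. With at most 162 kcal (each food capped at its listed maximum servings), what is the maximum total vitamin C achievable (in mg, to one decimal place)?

Vitamin C per kcal: bell pepper 5.229, broccoli 3.806, strawberries 1.909, orange 0.9355, spinach 0.6538.
Take 2 servings of bell pepper: uses 70 kcal, +366.0 mg vitamin C (running total 366.0 mg).
Take 2 servings of broccoli: uses 72 kcal, +274.0 mg vitamin C (running total 640.0 mg).
Take 0.3636 servings of strawberries: uses 20 kcal, +38.2 mg vitamin C (running total 678.2 mg).
Greedy by best ratio exhausts the calories allowance optimally: 678.2 mg.

678.2 mg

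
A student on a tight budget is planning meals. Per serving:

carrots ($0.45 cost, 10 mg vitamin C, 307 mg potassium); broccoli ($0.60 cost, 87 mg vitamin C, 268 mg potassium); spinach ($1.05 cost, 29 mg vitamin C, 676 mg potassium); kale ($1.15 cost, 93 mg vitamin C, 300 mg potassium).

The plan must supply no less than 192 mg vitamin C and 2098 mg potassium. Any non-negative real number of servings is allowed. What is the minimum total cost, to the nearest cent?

$3.40

carrots only: max(192/10, 2098/307) = 19.2 servings → $8.64.
broccoli only: max(192/87, 2098/268) = 7.828 servings → $4.70.
spinach only: max(192/29, 2098/676) = 6.621 servings → $6.95.
kale only: max(192/93, 2098/300) = 6.993 servings → $8.04.
carrots + broccoli with both tight: 5.455 servings and 1.58 servings → $3.40.
carrots + spinach: the both-tight solution has a negative serving — not a feasible corner.
carrots + kale with both tight: 5.382 servings and 1.486 servings → $4.13.
broccoli + spinach with both tight: 1.351 servings and 2.568 servings → $3.51.
broccoli + kale: intersection lies outside the first quadrant.
spinach + kale with both tight: 2.539 servings and 1.273 servings → $4.13.
The minimum over all feasible corners is $3.40.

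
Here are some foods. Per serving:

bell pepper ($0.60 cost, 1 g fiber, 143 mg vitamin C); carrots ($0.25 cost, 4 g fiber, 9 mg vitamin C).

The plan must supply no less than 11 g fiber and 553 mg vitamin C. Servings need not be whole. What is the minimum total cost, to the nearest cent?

Minimising a linear cost over {fiber ≥ 11, vitamin C ≥ 553, servings ≥ 0} — the optimum is at a vertex, using one or two foods.
bell pepper only: max(11/1, 553/143) = 11 servings → $6.60.
carrots only: max(11/4, 553/9) = 61.44 servings → $15.36.
bell pepper + carrots with both tight: 3.753 servings and 1.812 servings → $2.70.
So the least-cost plan costs $2.70.

$2.70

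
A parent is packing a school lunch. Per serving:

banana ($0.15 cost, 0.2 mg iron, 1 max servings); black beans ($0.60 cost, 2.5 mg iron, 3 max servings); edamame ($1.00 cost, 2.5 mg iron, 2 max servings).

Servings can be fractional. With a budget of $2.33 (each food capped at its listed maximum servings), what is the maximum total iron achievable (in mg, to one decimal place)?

8.8 mg

Iron per dollar: black beans 4.167, edamame 2.5, banana 1.333.
Take 3 servings of black beans: spends $1.80, +7.5 mg iron (running total 7.5 mg).
Take 0.53 servings of edamame: spends $0.53, +1.3 mg iron (running total 8.8 mg).
Filling greedily by iron-per-dollar is optimal for one linear limit, giving 8.8 mg.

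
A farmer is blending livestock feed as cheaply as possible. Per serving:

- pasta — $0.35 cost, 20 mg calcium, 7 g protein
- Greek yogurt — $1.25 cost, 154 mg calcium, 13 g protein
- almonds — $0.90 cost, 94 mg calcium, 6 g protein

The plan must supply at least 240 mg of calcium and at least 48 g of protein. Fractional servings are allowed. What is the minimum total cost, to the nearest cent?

pasta only: max(240/20, 48/7) = 12 servings → $4.20.
Greek yogurt only: max(240/154, 48/13) = 3.692 servings → $4.62.
almonds only: max(240/94, 48/6) = 8 servings → $7.20.
pasta + Greek yogurt with both tight: 5.222 servings and 0.8802 servings → $2.93.
pasta + almonds with both tight: 5.71 servings and 1.338 servings → $3.20.
Greek yogurt + almonds: intersection lies outside the first quadrant.
Cheapest feasible corner: $2.93.

$2.93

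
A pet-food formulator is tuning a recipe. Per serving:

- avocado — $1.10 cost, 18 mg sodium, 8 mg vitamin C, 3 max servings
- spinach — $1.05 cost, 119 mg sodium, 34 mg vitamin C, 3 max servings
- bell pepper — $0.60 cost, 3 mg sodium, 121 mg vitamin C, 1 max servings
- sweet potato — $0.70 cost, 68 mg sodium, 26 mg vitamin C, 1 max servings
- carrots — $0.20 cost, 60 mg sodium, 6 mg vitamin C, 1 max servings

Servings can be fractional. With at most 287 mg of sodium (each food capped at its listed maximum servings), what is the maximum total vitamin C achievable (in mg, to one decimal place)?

217.3 mg

Vitamin C per mg sodium: bell pepper 40.33, avocado 0.4444, sweet potato 0.3824, spinach 0.2857, carrots 0.1.
Take 1 serving of bell pepper: uses 3 mg sodium, +121.0 mg vitamin C (running total 121.0 mg).
Take 3 servings of avocado: uses 54 mg sodium, +24.0 mg vitamin C (running total 145.0 mg).
Take 1 serving of sweet potato: uses 68 mg sodium, +26.0 mg vitamin C (running total 171.0 mg).
Take 1.361 servings of spinach: uses 162 mg sodium, +46.3 mg vitamin C (running total 217.3 mg).
Greedy by best ratio exhausts the sodium allowance optimally: 217.3 mg.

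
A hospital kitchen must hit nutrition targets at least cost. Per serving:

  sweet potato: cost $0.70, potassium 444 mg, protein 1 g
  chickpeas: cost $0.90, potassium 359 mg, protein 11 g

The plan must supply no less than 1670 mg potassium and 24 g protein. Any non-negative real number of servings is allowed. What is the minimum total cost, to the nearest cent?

$3.30

Compare the cost at each extreme point of the feasible region.
sweet potato only: max(1670/444, 24/1) = 24 servings → $16.80.
chickpeas only: max(1670/359, 24/11) = 4.652 servings → $4.19.
sweet potato + chickpeas with both tight: 2.156 servings and 1.986 servings → $3.30.
The minimum over all feasible corners is $3.30.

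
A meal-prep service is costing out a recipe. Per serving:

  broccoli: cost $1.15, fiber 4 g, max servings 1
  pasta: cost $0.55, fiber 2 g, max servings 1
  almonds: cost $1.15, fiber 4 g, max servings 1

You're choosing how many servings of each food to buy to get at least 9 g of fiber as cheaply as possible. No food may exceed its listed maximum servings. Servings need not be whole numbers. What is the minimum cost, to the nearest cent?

Cost per g of fiber: pasta $0.2750, broccoli $0.2875, almonds $0.2875.
Take 1 serving of pasta: +2.0 g fiber for $0.55 (total $0.55, still need 7.0 g).
Take 1 serving of broccoli: +4.0 g fiber for $1.15 (total $1.70, still need 3.0 g).
Take 0.75 servings of almonds: +3.0 g fiber for $0.86 (total $2.56, still need 0.0 g).
Filling from the cheapest source first is optimal under one linear minimum: $2.56.

$2.56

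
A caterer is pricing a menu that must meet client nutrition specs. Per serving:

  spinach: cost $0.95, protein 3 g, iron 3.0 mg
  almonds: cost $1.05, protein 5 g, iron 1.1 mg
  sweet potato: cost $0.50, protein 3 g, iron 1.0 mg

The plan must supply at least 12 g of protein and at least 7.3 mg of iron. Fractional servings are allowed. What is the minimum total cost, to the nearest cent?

$2.74

The cheapest plan sits at a corner of the feasible region — with two constraints it uses at most two foods.
spinach only: max(12/3, 7.3/3.0) = 4 servings → $3.80.
almonds only: max(12/5, 7.3/1.1) = 6.636 servings → $6.97.
sweet potato only: max(12/3, 7.3/1.0) = 7.3 servings → $3.65.
spinach + almonds with both tight: 1.991 servings and 1.205 servings → $3.16.
spinach + sweet potato with both tight: 1.65 servings and 2.35 servings → $2.74.
almonds + sweet potato with both targets exact would need a negative amount; discard.
So the least-cost plan costs $2.74.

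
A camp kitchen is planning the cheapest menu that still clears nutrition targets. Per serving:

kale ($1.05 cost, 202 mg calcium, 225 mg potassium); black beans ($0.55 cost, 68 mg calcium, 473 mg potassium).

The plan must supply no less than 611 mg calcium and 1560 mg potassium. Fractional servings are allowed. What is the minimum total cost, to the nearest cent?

$3.61

With two linear requirements the optimum uses one or two foods; enumerate the corners.
kale only: max(611/202, 1560/225) = 6.933 servings → $7.28.
black beans only: max(611/68, 1560/473) = 8.985 servings → $4.94.
kale + black beans with both tight: 2.28 servings and 2.214 servings → $3.61.
So the least-cost plan costs $3.61.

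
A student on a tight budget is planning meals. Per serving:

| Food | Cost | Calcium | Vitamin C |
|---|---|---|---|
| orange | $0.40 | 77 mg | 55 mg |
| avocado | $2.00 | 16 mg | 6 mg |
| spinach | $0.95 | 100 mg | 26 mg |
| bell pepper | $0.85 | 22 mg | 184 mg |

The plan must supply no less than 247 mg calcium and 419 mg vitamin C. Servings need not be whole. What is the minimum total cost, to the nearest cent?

$2.34

Compare the cost at each extreme point of the feasible region.
orange only: max(247/77, 419/55) = 7.618 servings → $3.05.
avocado only: max(247/16, 419/6) = 69.83 servings → $139.67.
spinach only: max(247/100, 419/26) = 16.12 servings → $15.31.
bell pepper only: max(247/22, 419/184) = 11.23 servings → $9.54.
orange + avocado with both targets exact would need a negative amount; discard.
orange + spinach: the both-tight solution has a negative serving — not a feasible corner.
orange + bell pepper with both tight: 2.796 servings and 1.441 servings → $2.34.
avocado + spinach: the both-tight solution has a negative serving — not a feasible corner.
avocado + bell pepper with both tight: 12.88 servings and 1.857 servings → $27.35.
spinach + bell pepper with both tight: 2.032 servings and 1.99 servings → $3.62.
The minimum over all feasible corners is $2.34.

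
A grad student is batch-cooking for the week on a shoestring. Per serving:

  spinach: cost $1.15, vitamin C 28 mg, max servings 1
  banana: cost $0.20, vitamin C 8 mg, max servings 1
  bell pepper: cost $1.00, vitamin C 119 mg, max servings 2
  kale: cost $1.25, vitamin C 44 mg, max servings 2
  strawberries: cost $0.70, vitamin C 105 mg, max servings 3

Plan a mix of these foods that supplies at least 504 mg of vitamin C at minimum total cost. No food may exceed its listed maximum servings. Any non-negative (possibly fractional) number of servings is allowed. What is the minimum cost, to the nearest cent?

$3.69

Cost per mg of vitamin C: strawberries $0.0067, bell pepper $0.0084, banana $0.0250, kale $0.0284, spinach $0.0411.
Take 3 servings of strawberries: +315.0 mg vitamin C for $2.10 (total $2.10, still need 189.0 mg).
Take 1.588 servings of bell pepper: +189.0 mg vitamin C for $1.59 (total $3.69, still need 0.0 mg).
Greedy by cheapest-per-mg is optimal for a single linear constraint, so the minimum cost is $3.69.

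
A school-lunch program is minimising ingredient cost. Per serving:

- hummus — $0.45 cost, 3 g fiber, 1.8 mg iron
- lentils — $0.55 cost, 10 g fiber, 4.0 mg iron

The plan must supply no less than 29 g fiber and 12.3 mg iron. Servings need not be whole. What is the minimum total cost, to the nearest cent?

Compare the cost at each extreme point of the feasible region.
hummus only: max(29/3, 12.3/1.8) = 9.667 servings → $4.35.
lentils only: max(29/10, 12.3/4.0) = 3.075 servings → $1.69.
hummus + lentils with both tight: 1.167 servings and 2.55 servings → $1.93.
Cheapest feasible corner: $1.69.

$1.69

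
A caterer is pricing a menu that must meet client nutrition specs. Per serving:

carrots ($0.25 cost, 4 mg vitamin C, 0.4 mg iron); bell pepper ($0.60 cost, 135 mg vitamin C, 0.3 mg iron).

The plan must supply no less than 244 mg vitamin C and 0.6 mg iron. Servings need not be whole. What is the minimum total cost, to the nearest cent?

An LP optimum is at a vertex; with two nutrient constraints at most two foods are used. Check each candidate.
carrots only: max(244/4, 0.6/0.4) = 61 servings → $15.25.
bell pepper only: max(244/135, 0.6/0.3) = 2 servings → $1.20.
carrots + bell pepper with both tight: 0.1477 servings and 1.803 servings → $1.12.
The minimum over all feasible corners is $1.12.

$1.12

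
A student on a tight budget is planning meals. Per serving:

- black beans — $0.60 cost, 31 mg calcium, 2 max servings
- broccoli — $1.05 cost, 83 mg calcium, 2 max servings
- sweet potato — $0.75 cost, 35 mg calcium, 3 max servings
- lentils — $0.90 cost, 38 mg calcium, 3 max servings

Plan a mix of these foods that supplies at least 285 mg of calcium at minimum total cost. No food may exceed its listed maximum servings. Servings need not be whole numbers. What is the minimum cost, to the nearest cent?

Cost per mg of calcium: broccoli $0.0127, black beans $0.0194, sweet potato $0.0214, lentils $0.0237.
Take 2 servings of broccoli: +166.0 mg calcium for $2.10 (total $2.10, still need 119.0 mg).
Take 2 servings of black beans: +62.0 mg calcium for $1.20 (total $3.30, still need 57.0 mg).
Take 1.629 servings of sweet potato: +57.0 mg calcium for $1.22 (total $4.52, still need 0.0 mg).
Greedy by cheapest-per-mg is optimal for a single linear constraint, so the minimum cost is $4.52.

$4.52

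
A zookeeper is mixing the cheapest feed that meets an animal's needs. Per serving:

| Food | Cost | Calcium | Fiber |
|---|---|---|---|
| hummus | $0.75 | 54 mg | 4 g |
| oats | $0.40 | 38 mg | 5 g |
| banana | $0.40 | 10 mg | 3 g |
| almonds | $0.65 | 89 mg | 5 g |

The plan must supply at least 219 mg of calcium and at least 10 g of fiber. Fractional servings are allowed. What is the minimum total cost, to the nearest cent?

With two linear requirements the optimum uses one or two foods; enumerate the corners.
hummus only: max(219/54, 10/4) = 4.056 servings → $3.04.
oats only: max(219/38, 10/5) = 5.763 servings → $2.31.
banana only: max(219/10, 10/3) = 21.9 servings → $8.76.
almonds only: max(219/89, 10/5) = 2.461 servings → $1.60.
hummus + oats with both targets exact would need a negative amount; discard.
hummus + banana: the both-tight solution has a negative serving — not a feasible corner.
hummus + almonds: the both-tight solution has a negative serving — not a feasible corner.
oats + banana: intersection lies outside the first quadrant.
oats + almonds with both targets exact would need a negative amount; discard.
banana + almonds: intersection lies outside the first quadrant.
So the least-cost plan costs $1.60.

$1.60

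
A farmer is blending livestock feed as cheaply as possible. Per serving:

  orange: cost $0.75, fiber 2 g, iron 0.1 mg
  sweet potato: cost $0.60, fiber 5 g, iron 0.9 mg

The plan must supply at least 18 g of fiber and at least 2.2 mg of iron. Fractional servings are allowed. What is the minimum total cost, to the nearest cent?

The cheapest plan sits at a corner of the feasible region — with two constraints it uses at most two foods.
orange only: max(18/2, 2.2/0.1) = 22 servings → $16.50.
sweet potato only: max(18/5, 2.2/0.9) = 3.6 servings → $2.16.
orange + sweet potato with both tight: 4 servings and 2 servings → $4.20.
So the least-cost plan costs $2.16.

$2.16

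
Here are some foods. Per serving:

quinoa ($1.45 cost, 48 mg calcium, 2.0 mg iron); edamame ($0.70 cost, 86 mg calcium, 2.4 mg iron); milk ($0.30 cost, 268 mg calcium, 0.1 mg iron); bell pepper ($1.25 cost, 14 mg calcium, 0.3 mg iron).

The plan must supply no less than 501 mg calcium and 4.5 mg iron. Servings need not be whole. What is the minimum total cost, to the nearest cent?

A basic optimal solution has at most two foods positive. Try each food alone and each pair with both targets met exactly.
quinoa only: max(501/48, 4.5/2.0) = 10.44 servings → $15.13.
edamame only: max(501/86, 4.5/2.4) = 5.826 servings → $4.08.
milk only: max(501/268, 4.5/0.1) = 45 servings → $13.50.
bell pepper only: max(501/14, 4.5/0.3) = 35.79 servings → $44.73.
quinoa + edamame: intersection lies outside the first quadrant.
quinoa + milk with both tight: 2.176 servings and 1.48 servings → $3.60.
quinoa + bell pepper: intersection lies outside the first quadrant.
edamame + milk with both tight: 1.821 servings and 1.285 servings → $1.66.
edamame + bell pepper with both targets exact would need a negative amount; discard.
milk + bell pepper with both tight: 1.105 servings and 14.63 servings → $18.62.
So the least-cost plan costs $1.66.

$1.66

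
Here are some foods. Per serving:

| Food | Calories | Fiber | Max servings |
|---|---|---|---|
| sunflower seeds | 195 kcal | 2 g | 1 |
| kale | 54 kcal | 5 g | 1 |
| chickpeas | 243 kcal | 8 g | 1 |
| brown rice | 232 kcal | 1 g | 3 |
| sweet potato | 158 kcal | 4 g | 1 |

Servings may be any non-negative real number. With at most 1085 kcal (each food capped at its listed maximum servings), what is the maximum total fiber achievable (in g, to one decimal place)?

Fiber per kcal: kale 0.09259, chickpeas 0.03292, sweet potato 0.02532, sunflower seeds 0.01026, brown rice 0.00431.
Take 1 serving of kale: uses 54 kcal, +5.0 g fiber (running total 5.0 g).
Take 1 serving of chickpeas: uses 243 kcal, +8.0 g fiber (running total 13.0 g).
Take 1 serving of sweet potato: uses 158 kcal, +4.0 g fiber (running total 17.0 g).
Take 1 serving of sunflower seeds: uses 195 kcal, +2.0 g fiber (running total 19.0 g).
Take 1.875 servings of brown rice: uses 435 kcal, +1.9 g fiber (running total 20.9 g).
Filling greedily by fiber-per-kcal is optimal for one linear limit, giving 20.9 g.

20.9 g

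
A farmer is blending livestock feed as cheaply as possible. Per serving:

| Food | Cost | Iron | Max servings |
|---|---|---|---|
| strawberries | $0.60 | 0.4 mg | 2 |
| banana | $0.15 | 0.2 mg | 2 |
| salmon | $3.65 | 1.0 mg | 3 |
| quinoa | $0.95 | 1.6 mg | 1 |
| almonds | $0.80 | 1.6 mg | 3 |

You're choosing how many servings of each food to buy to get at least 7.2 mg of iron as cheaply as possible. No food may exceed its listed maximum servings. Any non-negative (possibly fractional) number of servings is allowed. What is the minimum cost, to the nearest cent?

Cost per mg of iron: almonds $0.5000, quinoa $0.5938, banana $0.7500, strawberries $1.5000, salmon $3.6500.
Take 3 servings of almonds: +4.8 mg iron for $2.40 (total $2.40, still need 2.4 mg).
Take 1 serving of quinoa: +1.6 mg iron for $0.95 (total $3.35, still need 0.8 mg).
Take 2 servings of banana: +0.4 mg iron for $0.30 (total $3.65, still need 0.4 mg).
Take 1 serving of strawberries: +0.4 mg iron for $0.60 (total $4.25, still need 0.0 mg).
Filling from the cheapest source first is optimal under one linear minimum: $4.25.

$4.25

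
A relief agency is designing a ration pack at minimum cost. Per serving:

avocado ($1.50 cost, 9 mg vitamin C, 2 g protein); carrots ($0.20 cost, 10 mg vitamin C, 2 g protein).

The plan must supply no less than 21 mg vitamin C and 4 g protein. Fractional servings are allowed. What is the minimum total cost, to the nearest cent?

Minimising a linear cost over {vitamin C ≥ 21, protein ≥ 4, servings ≥ 0} — the optimum is at a vertex, using one or two foods.
avocado only: max(21/9, 4/2) = 2.333 servings → $3.50.
carrots only: max(21/10, 4/2) = 2.1 servings → $0.42.
avocado + carrots: the both-tight solution has a negative serving — not a feasible corner.
The minimum over all feasible corners is $0.42.

$0.42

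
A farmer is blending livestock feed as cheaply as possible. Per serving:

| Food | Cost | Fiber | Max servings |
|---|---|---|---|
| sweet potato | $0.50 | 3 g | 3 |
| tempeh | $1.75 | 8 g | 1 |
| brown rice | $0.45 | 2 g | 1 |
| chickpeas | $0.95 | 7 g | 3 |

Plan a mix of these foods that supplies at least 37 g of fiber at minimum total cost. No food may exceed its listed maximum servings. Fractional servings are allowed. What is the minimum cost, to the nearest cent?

$5.88

Cost per g of fiber: chickpeas $0.1357, sweet potato $0.1667, tempeh $0.2188, brown rice $0.2250.
Take 3 servings of chickpeas: +21.0 g fiber for $2.85 (total $2.85, still need 16.0 g).
Take 3 servings of sweet potato: +9.0 g fiber for $1.50 (total $4.35, still need 7.0 g).
Take 0.875 servings of tempeh: +7.0 g fiber for $1.53 (total $5.88, still need 0.0 g).
Filling from the cheapest source first is optimal under one linear minimum: $5.88.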